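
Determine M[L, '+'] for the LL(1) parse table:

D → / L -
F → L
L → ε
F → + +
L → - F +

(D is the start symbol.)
To find M[L, '+'], we find productions for L where '+' is in the predict set (PREDICT(N → α) = (FIRST(α) \ {ε}) ∪ (FOLLOW(N) if α ⇒* ε)).

Relevant sets:
  FOLLOW(L) = { '+', '-' }

L → ε: PREDICT = { '+', '-' }
  '+' is in predict set, so this production goes in M[L, '+']
L → - F +: PREDICT = { '-' }

M[L, '+'] = L → ε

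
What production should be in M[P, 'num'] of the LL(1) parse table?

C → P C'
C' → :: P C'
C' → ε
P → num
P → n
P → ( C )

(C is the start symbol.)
P → num

To find M[P, 'num'], we find productions for P where 'num' is in the predict set (PREDICT(N → α) = (FIRST(α) \ {ε}) ∪ (FOLLOW(N) if α ⇒* ε)).

P → num: PREDICT = { 'num' }
  'num' is in predict set, so this production goes in M[P, 'num']
P → n: PREDICT = { 'n' }
P → ( C ): PREDICT = { '(' }

M[P, 'num'] = P → num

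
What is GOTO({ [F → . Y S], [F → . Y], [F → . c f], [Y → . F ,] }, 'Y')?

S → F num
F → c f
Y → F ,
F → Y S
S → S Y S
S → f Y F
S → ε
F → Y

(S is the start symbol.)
{ [F → . Y S], [F → . Y], [F → . c f], [F → Y . S], [F → Y .], [S → . F num], [S → . S Y S], [S → . f Y F], [S → .], [Y → . F ,] }

GOTO(I, 'Y') = CLOSURE({ [A → αX.β] : [A → α.Xβ] ∈ I, X = 'Y' })

Items with dot before 'Y', with the dot advanced:
  [F → . Y] → [F → Y .]
  [F → . Y S] → [F → Y . S]
Closure of the advanced items:
  [F → Y . S] has the dot before S: add [S → . F num], [S → . S Y S], [S → . f Y F], [S → .]
  [S → . F num] has the dot before F: add [F → . c f], [F → . Y S], [F → . Y]
  [F → . Y S] has the dot before Y: add [Y → . F ,]

GOTO = { [F → . Y S], [F → . Y], [F → . c f], [F → Y . S], [F → Y .], [S → . F num], [S → . S Y S], [S → . f Y F], [S → .], [Y → . F ,] }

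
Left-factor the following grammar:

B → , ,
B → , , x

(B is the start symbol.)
Left-factoring transforms A → αβ₁ | αβ₂ into A → αA' and A' → β₁ | β₂
(α is the longest common prefix among the alternatives). Repeat until
no nonterminal has two alternatives with a common prefix.

Round 1: B has alternatives sharing prefix ', ,'. Introduce B': B → , , B'
  Add: B' → ε
  Add: B' → x

No remaining common prefixes — done.

Resulting grammar:
B → , , B'
B' → ε
B' → x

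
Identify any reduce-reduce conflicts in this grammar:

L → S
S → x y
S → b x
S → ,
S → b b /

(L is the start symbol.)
Augment with L' → L and build the canonical LR(0) collection (I0 = CLOSURE({[L' → . L]}), then GOTO on every symbol after a dot until no new states appear). It has 10 states:
  I0: { [L → . S], [L' → . L], [S → . ,], [S → . b b /], [S → . b x], [S → . x y] }  — shift
  I1: { [S → , .] }  — reduce
  I2: { [L' → L .] }  — accept
  I3: { [L → S .] }  — reduce
  I4: { [S → b . b /], [S → b . x] }  — shift
  I5: { [S → x . y] }  — shift
  I6: { [S → x y .] }  — reduce
  I7: { [S → b b . /] }  — shift
  I8: { [S → b x .] }  — reduce
  I9: { [S → b b / .] }  — reduce

No state contains more than one complete item.

Answer: No reduce-reduce conflicts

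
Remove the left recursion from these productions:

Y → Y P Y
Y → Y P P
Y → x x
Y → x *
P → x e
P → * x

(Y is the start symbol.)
Y is directly left-recursive. The standard transformation for
  A → A α₁ | ... | A α_m | β₁ | ... | β_n
is
  A  → β₁ A' | ... | β_n A'
  A' → α₁ A' | ... | α_m A' | ε

Y → x x becomes Y → x x Y'
Y → x * becomes Y → x * Y'
Y → Y P Y becomes Y' → P Y Y'
Y → Y P P becomes Y' → P P Y'
Add Y' → ε

Productions for other non-terminals are unchanged:
  P → x e
  P → * x

Resulting grammar:
Y → x x Y'
Y → x * Y'
Y' → P Y Y'
Y' → P P Y'
Y' → ε
P → x e
P → * x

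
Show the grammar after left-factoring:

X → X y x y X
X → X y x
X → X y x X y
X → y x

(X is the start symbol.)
Left-factoring transforms A → αβ₁ | αβ₂ into A → αA' and A' → β₁ | β₂
(α is the longest common prefix among the alternatives). Repeat until
no nonterminal has two alternatives with a common prefix.

Round 1: X has alternatives sharing prefix 'X y x'. Introduce X': X → X y x X'
  Add: X' → y X
  Add: X' → ε
  Add: X' → X y

No remaining common prefixes — done.

Resulting grammar:
X → X y x X'
X' → y X
X' → ε
X' → X y
X → y x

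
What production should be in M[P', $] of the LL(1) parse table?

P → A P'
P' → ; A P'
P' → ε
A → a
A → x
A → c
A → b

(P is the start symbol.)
P' → ε

To find M[P', $], we find productions for P' where $ is in the predict set (PREDICT(N → α) = (FIRST(α) \ {ε}) ∪ (FOLLOW(N) if α ⇒* ε)).

Relevant sets:
  FOLLOW(P') = { $ }

P' → ; A P': PREDICT = { ';' }
P' → ε: PREDICT = { $ }
  $ is in predict set, so this production goes in M[P', $]

M[P', $] = P' → ε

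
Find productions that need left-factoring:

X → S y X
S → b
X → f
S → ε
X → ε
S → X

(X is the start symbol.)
Left-factoring is needed when two productions for the same non-terminal
share a common prefix on the right-hand side.

Productions for X:
  X → S y X
  X → f
  X → ε
Productions for S:
  S → b
  S → ε
  S → X

No common prefixes found.

Answer: No, left-factoring is not needed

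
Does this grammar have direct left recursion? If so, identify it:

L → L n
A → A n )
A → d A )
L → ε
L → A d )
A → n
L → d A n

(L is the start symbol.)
Yes, L, A are left-recursive

Direct left recursion occurs when N → N α for some non-terminal N (the right-hand side begins with the left-hand side itself).

L → L n: LEFT RECURSIVE (starts with L)
A → A n ): LEFT RECURSIVE (starts with A)
A → d A ): starts with d
L → ε: starts with ε
L → A d ): starts with A
A → n: starts with n
L → d A n: starts with d

The grammar has direct left recursion on: L, A.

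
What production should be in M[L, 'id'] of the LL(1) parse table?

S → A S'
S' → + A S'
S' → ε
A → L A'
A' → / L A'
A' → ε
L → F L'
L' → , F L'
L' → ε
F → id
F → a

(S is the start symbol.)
L → F L'

To find M[L, 'id'], we find productions for L where 'id' is in the predict set (PREDICT(N → α) = (FIRST(α) \ {ε}) ∪ (FOLLOW(N) if α ⇒* ε)).

Relevant sets:
  FIRST(F) = { 'a', 'id' }

L → F L': PREDICT = { 'a', 'id' }
  'id' is in predict set, so this production goes in M[L, 'id']

M[L, 'id'] = L → F L'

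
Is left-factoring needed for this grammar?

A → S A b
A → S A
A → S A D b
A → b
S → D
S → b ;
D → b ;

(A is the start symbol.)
Left-factoring is needed when two productions for the same non-terminal
share a common prefix on the right-hand side.

Productions for A:
  A → S A b
  A → S A
  A → S A D b
  A → b
Productions for S:
  S → D
  S → b ;

Found common prefix 'S A' in productions for A

Answer: Yes, A has productions with common prefix 'S A'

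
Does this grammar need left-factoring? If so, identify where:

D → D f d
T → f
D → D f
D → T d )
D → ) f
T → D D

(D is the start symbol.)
Yes, D has productions with common prefix 'D f'

Left-factoring is needed when two productions for the same non-terminal
share a common prefix on the right-hand side.

Productions for D:
  D → D f d
  D → D f
  D → T d )
  D → ) f
Productions for T:
  T → f
  T → D D

Found common prefix 'D f' in productions for D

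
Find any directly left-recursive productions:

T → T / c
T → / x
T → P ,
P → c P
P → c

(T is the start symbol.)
Yes, T is left-recursive

Direct left recursion occurs when N → N α for some non-terminal N (the right-hand side begins with the left-hand side itself).

T → T / c: LEFT RECURSIVE (starts with T)
T → / x: starts with '/'
T → P ,: starts with P
P → c P: starts with c
P → c: starts with c

The grammar has direct left recursion on: T.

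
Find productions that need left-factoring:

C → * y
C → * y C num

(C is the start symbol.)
Left-factoring is needed when two productions for the same non-terminal
share a common prefix on the right-hand side.

Productions for C:
  C → * y
  C → * y C num

Found common prefix '* y' in productions for C

Answer: Yes, C has productions with common prefix '* y'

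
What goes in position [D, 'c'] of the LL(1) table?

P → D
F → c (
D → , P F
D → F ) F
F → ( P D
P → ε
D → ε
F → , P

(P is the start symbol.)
To find M[D, 'c'], we find productions for D where 'c' is in the predict set (PREDICT(N → α) = (FIRST(α) \ {ε}) ∪ (FOLLOW(N) if α ⇒* ε)).

Relevant sets:
  FIRST(F) = { '(', ',', 'c' }
  FOLLOW(D) = { $, '(', ')', ',', 'c' }

D → , P F: PREDICT = { ',' }
D → F ) F: PREDICT = { '(', ',', 'c' }
  'c' is in predict set, so this production goes in M[D, 'c']
D → ε: PREDICT = { $, '(', ')', ',', 'c' }
  'c' is in predict set, so this production goes in M[D, 'c']

M[D, 'c'] = D → F ) F, D → ε  (a multiply-defined cell — the grammar is not LL(1))

Answer: D → F ) F, D → ε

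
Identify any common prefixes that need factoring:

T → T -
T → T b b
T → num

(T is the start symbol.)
Yes, T has productions with common prefix 'T'

Left-factoring is needed when two productions for the same non-terminal
share a common prefix on the right-hand side.

Productions for T:
  T → T -
  T → T b b
  T → num

Found common prefix 'T' in productions for T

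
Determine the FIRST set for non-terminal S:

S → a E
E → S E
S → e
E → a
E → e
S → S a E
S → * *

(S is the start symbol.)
{ '*', 'a', 'e' }

From S → a E:
  - a is a terminal: add 'a' and stop
From S → e:
  - e is a terminal: add 'e' and stop
From S → S a E:
  - S is the symbol being defined: contributes nothing new
    S is not nullable, so stop
From S → * *:
  - '*' is a terminal: add '*' and stop

Collecting: FIRST(S) = { '*', 'a', 'e' }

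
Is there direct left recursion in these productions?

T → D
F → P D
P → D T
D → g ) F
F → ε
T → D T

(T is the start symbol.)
No direct left recursion

T → D: starts with D
F → P D: starts with P
P → D T: starts with D
D → g ) F: starts with g
F → ε: starts with ε
T → D T: starts with D

No direct left recursion found.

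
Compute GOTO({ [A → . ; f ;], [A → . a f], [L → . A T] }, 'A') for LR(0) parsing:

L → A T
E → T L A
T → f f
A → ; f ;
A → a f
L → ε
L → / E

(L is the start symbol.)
GOTO(I, 'A') = CLOSURE({ [A → αX.β] : [A → α.Xβ] ∈ I, X = 'A' })

Items with dot before 'A', with the dot advanced:
  [L → . A T] → [L → A . T]
Closure of the advanced items:
  [L → A . T] has the dot before T: add [T → . f f]

GOTO = { [L → A . T], [T → . f f] }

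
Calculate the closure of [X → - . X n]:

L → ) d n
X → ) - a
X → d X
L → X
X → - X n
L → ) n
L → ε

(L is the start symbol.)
{ [X → - . X n], [X → . ) - a], [X → . - X n], [X → . d X] }

Start with: [X → - . X n]
  [X → - . X n] has the dot before X: add [X → . ) - a], [X → . d X], [X → . - X n]
No further items can be added.

CLOSURE = { [X → - . X n], [X → . ) - a], [X → . - X n], [X → . d X] }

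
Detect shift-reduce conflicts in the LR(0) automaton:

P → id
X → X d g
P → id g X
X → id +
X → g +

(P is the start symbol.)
Augment with P' → P and build the canonical LR(0) collection (I0 = CLOSURE({[P' → . P]}), then GOTO on every symbol after a dot until no new states appear). It has 11 states:
  I0: { [P → . id g X], [P → . id], [P' → . P] }  — shift
  I1: { [P' → P .] }  — accept
  I2: { [P → id . g X], [P → id .] }  — shift, reduce
  I3: { [P → id g . X], [X → . X d g], [X → . g +], [X → . id +] }  — shift
  I4: { [P → id g X .], [X → X . d g] }  — shift, reduce
  I5: { [X → g . +] }  — shift
  I6: { [X → id . +] }  — shift
  I7: { [X → id + .] }  — reduce
  I8: { [X → g + .] }  — reduce
  I9: { [X → X d . g] }  — shift
  I10: { [X → X d g .] }  — reduce

I2 contains reduce item [P → id .] and shift item [P → id . g X] — shift-reduce conflict.
I4 contains reduce item [P → id g X .] and shift item [X → X . d g] — shift-reduce conflict.

Answer: Yes — I2: [P → id .] vs [P → id . g X]; I4: [P → id g X .] vs [X → X . d g]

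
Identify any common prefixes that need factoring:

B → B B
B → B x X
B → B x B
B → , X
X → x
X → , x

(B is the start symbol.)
Yes, B has productions with common prefix 'B'

Left-factoring is needed when two productions for the same non-terminal
share a common prefix on the right-hand side.

Productions for B:
  B → B B
  B → B x X
  B → B x B
  B → , X
Productions for X:
  X → x
  X → , x

Found common prefix 'B' in productions for B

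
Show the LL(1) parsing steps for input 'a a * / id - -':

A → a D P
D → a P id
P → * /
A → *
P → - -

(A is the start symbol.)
LL(1) parsing maintains a stack (initially the start symbol over $) and the input. At each step: if the stack top is a terminal, match it against the current input token; if it is a non-terminal N, replace it with the RHS of M[N, lookahead] (the unique production whose predict set contains the lookahead).

Stack is shown with the top on the left.

Stack       Input             Action
------------------------------------
A $         a a * / id - - $  output A → a D P
a D P $     a a * / id - - $  match 'a'
D P $       a * / id - - $    output D → a P id
a P id P $  a * / id - - $    match 'a'
P id P $    * / id - - $      output P → * /
* / id P $  * / id - - $      match '*'
/ id P $    / id - - $        match '/'
id P $      id - - $          match 'id'
P $         - - $             output P → - -
- - $       - - $             match '-'
- $         - $               match '-'
$           $                 accept

The string is accepted.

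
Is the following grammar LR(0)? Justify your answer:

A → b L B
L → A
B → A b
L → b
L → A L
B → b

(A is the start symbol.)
A grammar is LR(0) if no state in the canonical LR(0) collection has:
  - both a shift item (dot before a terminal) and a complete item (shift-reduce conflict), or
  - two or more complete items (reduce-reduce conflict; the accept item [A' → A .] counts as a complete item here).

Augment with A' → A and build the canonical LR(0) collection (I0 = CLOSURE({[A' → . A]}), then GOTO on every symbol after a dot until no new states appear). It has 11 states:
  I0: { [A → . b L B], [A' → . A] }  — shift
  I1: { [A' → A .] }  — accept
  I2: { [A → . b L B], [A → b . L B], [L → . A L], [L → . A], [L → . b] }  — shift
  I3: { [A → . b L B], [L → . A L], [L → . A], [L → . b], [L → A . L], [L → A .] }  — shift, reduce
  I4: { [A → . b L B], [A → b L . B], [B → . A b], [B → . b] }  — shift
  I5: { [A → . b L B], [A → b . L B], [L → . A L], [L → . A], [L → . b], [L → b .] }  — shift, reduce
  I6: { [B → A . b] }  — shift
  I7: { [A → b L B .] }  — reduce
  I8: { [A → . b L B], [A → b . L B], [B → b .], [L → . A L], [L → . A], [L → . b] }  — shift, reduce
  I9: { [B → A b .] }  — reduce
  I10: { [L → A L .] }  — reduce

Conflict in state I3:
  Shift-reduce conflict between [L → A .] and [A → . b L B]
So the grammar is NOT LR(0).

Answer: No. Shift-reduce conflict between [L → A .] and [A → . b L B]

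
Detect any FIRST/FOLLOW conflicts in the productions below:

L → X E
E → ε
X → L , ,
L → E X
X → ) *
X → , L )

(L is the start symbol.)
A FIRST/FOLLOW conflict occurs when a non-terminal N has a nullable alternative N → β (β ⇒* ε) and another alternative N → α with FIRST(α) ∩ FOLLOW(N) ≠ ∅: on such a lookahead the parser cannot decide between expanding α and letting N vanish via β.

Nullable non-terminals: E.
E has a nullable alternative but only one production, so nothing to check.

L, X have no nullable alternative, so no FIRST/FOLLOW check is needed there.

No FIRST/FOLLOW conflicts found.

Answer: No FIRST/FOLLOW conflicts.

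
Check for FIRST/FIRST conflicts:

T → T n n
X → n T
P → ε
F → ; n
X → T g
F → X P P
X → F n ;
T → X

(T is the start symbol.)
A FIRST/FIRST conflict occurs when two productions N → α and N → β for the same non-terminal have FIRST(α) ∩ FIRST(β) ≠ ∅ (with ε ∈ FIRST of a nullable right-hand side, so two nullable alternatives also conflict).

FIRST sets of the non-terminals at (or reachable through a nullable prefix from) the front of some alternative:
  FIRST(T) = { ';', 'n' }
  FIRST(X) = { ';', 'n' }
  FIRST(F) = { ';', 'n' }

Productions for T:
  T → T n n: FIRST = { ';', 'n' }
  T → X: FIRST = { ';', 'n' }
Productions for X:
  X → n T: FIRST = { 'n' }
  X → T g: FIRST = { ';', 'n' }
  X → F n ;: FIRST = { ';', 'n' }
Productions for F:
  F → ; n: FIRST = { ';' }
  F → X P P: FIRST = { ';', 'n' }
P has only one production, so no FIRST/FIRST conflict is possible there.

Conflict for T: T → T n n and T → X
  Overlap: { ';', 'n' }
Conflict for X: X → n T and X → T g
  Overlap: { 'n' }
Conflict for X: X → n T and X → F n ;
  Overlap: { 'n' }
Conflict for X: X → T g and X → F n ;
  Overlap: { ';', 'n' }
Conflict for F: F → ; n and F → X P P
  Overlap: { ';' }

Answer: Yes. T → T n n / T → X on { ';', 'n' }; X → n T / X → T g on { 'n' }; X → n T / X → F n ';' on { 'n' }; X → T g / X → F n ';' on { ';', 'n' }; F → ';' n / F → X P P on { ';' }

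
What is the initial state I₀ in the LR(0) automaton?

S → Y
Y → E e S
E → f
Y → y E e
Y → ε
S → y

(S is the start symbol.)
{ [E → . f], [S → . Y], [S → . y], [S' → . S], [Y → . E e S], [Y → . y E e], [Y → .] }

First, augment the grammar with S' → S
I₀ = CLOSURE({ [S' → . S] }):
  [S' → . S] has the dot before S: add [S → . Y], [S → . y]
  [S → . Y] has the dot before Y: add [Y → . E e S], [Y → . y E e], [Y → .]
  [Y → . E e S] has the dot before E: add [E → . f]
No further items can be added.

I₀ = { [E → . f], [S → . Y], [S → . y], [S' → . S], [Y → . E e S], [Y → . y E e], [Y → .] }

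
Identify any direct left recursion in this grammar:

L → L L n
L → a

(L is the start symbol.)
Direct left recursion occurs when N → N α for some non-terminal N (the right-hand side begins with the left-hand side itself).

L → L L n: LEFT RECURSIVE (starts with L)
L → a: starts with a

The grammar has direct left recursion on: L.

Answer: Yes, L is left-recursive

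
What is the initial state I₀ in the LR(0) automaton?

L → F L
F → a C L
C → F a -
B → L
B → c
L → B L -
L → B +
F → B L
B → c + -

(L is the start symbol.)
{ [B → . L], [B → . c + -], [B → . c], [F → . B L], [F → . a C L], [L → . B +], [L → . B L -], [L → . F L], [L' → . L] }

First, augment the grammar with L' → L
I₀ = CLOSURE({ [L' → . L] }):
  [L' → . L] has the dot before L: add [L → . F L], [L → . B L -], [L → . B +]
  [L → . F L] has the dot before F: add [F → . a C L], [F → . B L]
  [L → . B L -] has the dot before B: add [B → . L], [B → . c], [B → . c + -]
No further items can be added.

I₀ = { [B → . L], [B → . c + -], [B → . c], [F → . B L], [F → . a C L], [L → . B +], [L → . B L -], [L → . F L], [L' → . L] }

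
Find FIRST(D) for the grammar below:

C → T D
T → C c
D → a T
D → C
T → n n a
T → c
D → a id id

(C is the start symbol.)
{ 'a', 'c', 'n' }

To compute FIRST(D), examine every production with D on the left-hand side, reading each right-hand side left to right until a non-nullable symbol is reached.

FIRST sets of the other non-terminals involved (by the same procedure, iterated to a fixed point):
  FIRST(C) = { 'c', 'n' }

From D → a T:
  - a is a terminal: add 'a' and stop
From D → C:
  - C is a non-terminal: add FIRST(C) \ {ε} = { 'c', 'n' }
    C is not nullable, so stop
From D → a id id:
  - a is a terminal: add 'a' and stop

Collecting: FIRST(D) = { 'a', 'c', 'n' }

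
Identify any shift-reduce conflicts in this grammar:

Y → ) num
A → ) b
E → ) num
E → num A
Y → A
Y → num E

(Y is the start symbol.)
A shift-reduce conflict occurs when an LR(0) state has both:
  - a complete (reduce) item [A → α .] (dot at the end), and
  - a shift item [B → β . c γ] (dot before a terminal).

Augment with Y' → Y and build the canonical LR(0) collection (I0 = CLOSURE({[Y' → . Y]}), then GOTO on every symbol after a dot until no new states appear). It has 13 states:
  I0: { [A → . ) b], [Y → . ) num], [Y → . A], [Y → . num E], [Y' → . Y] }  — shift
  I1: { [A → ) . b], [Y → ) . num] }  — shift
  I2: { [Y → A .] }  — reduce
  I3: { [Y' → Y .] }  — accept
  I4: { [E → . ) num], [E → . num A], [Y → num . E] }  — shift
  I5: { [E → ) . num] }  — shift
  I6: { [Y → num E .] }  — reduce
  I7: { [A → . ) b], [E → num . A] }  — shift
  I8: { [A → ) . b] }  — shift
  I9: { [E → num A .] }  — reduce
  I10: { [A → ) b .] }  — reduce
  I11: { [E → ) num .] }  — reduce
  I12: { [Y → ) num .] }  — reduce

No state contains both a complete item and a shift item.

Answer: No shift-reduce conflicts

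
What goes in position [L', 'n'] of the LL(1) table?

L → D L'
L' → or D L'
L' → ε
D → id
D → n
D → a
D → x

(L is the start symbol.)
Empty (error entry)

To find M[L', 'n'], we find productions for L' where 'n' is in the predict set (PREDICT(N → α) = (FIRST(α) \ {ε}) ∪ (FOLLOW(N) if α ⇒* ε)).

Relevant sets:
  FOLLOW(L') = { $ }

L' → or D L': PREDICT = { 'or' }
L' → ε: PREDICT = { $ }

M[L', 'n'] is empty (no production applies)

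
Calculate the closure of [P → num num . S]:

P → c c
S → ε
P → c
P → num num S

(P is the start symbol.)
{ [P → num num . S], [S → .] }

To compute CLOSURE, for each item [A → α.Bβ] where B is a non-terminal, add [B → .γ] for all productions B → γ; repeat for the newly added items until nothing changes.

Start with: [P → num num . S]
  [P → num num . S] has the dot before S: add [S → .]
No further items can be added.

CLOSURE = { [P → num num . S], [S → .] }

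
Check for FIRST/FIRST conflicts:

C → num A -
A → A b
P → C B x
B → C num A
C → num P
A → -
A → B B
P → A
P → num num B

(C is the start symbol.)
Yes. C → num A '-' / C → num P on { 'num' }; A → A b / A → '-' on { '-' }; A → A b / A → B B on { 'num' }; P → C B x / P → A on { 'num' }; P → C B x / P → num num B on { 'num' }; P → A / P → num num B on { 'num' }

A FIRST/FIRST conflict occurs when two productions N → α and N → β for the same non-terminal have FIRST(α) ∩ FIRST(β) ≠ ∅ (with ε ∈ FIRST of a nullable right-hand side, so two nullable alternatives also conflict).

FIRST sets of the non-terminals at (or reachable through a nullable prefix from) the front of some alternative:
  FIRST(A) = { '-', 'num' }
  FIRST(B) = { 'num' }
  FIRST(C) = { 'num' }

Productions for C:
  C → num A -: FIRST = { 'num' }
  C → num P: FIRST = { 'num' }
Productions for A:
  A → A b: FIRST = { '-', 'num' }
  A → -: FIRST = { '-' }
  A → B B: FIRST = { 'num' }
Productions for P:
  P → C B x: FIRST = { 'num' }
  P → A: FIRST = { '-', 'num' }
  P → num num B: FIRST = { 'num' }
B has only one production, so no FIRST/FIRST conflict is possible there.

Conflict for C: C → num A - and C → num P
  Overlap: { 'num' }
Conflict for A: A → A b and A → -
  Overlap: { '-' }
Conflict for A: A → A b and A → B B
  Overlap: { 'num' }
Conflict for P: P → C B x and P → A
  Overlap: { 'num' }
Conflict for P: P → C B x and P → num num B
  Overlap: { 'num' }
Conflict for P: P → A and P → num num B
  Overlap: { 'num' }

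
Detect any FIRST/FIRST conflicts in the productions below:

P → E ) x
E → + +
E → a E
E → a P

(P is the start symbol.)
Productions for E:
  E → + +: FIRST = { '+' }
  E → a E: FIRST = { 'a' }
  E → a P: FIRST = { 'a' }
P has only one production, so no FIRST/FIRST conflict is possible there.

Conflict for E: E → a E and E → a P
  Overlap: { 'a' }

Answer: Yes. E → a E / E → a P on { 'a' }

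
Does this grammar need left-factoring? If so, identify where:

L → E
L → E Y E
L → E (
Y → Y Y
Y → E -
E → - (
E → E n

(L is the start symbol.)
Left-factoring is needed when two productions for the same non-terminal
share a common prefix on the right-hand side.

Productions for L:
  L → E
  L → E Y E
  L → E (
Productions for Y:
  Y → Y Y
  Y → E -
Productions for E:
  E → - (
  E → E n

Found common prefix 'E' in productions for L

Answer: Yes, L has productions with common prefix 'E'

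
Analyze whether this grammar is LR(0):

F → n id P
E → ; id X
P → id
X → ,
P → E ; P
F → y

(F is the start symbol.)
A grammar is LR(0) if no state in the canonical LR(0) collection has:
  - both a shift item (dot before a terminal) and a complete item (shift-reduce conflict), or
  - two or more complete items (reduce-reduce conflict; the accept item [F' → F .] counts as a complete item here).

Augment with F' → F and build the canonical LR(0) collection (I0 = CLOSURE({[F' → . F]}), then GOTO on every symbol after a dot until no new states appear). It has 14 states:
  I0: { [F → . n id P], [F → . y], [F' → . F] }  — shift
  I1: { [F' → F .] }  — accept
  I2: { [F → n . id P] }  — shift
  I3: { [F → y .] }  — reduce
  I4: { [E → . ; id X], [F → n id . P], [P → . E ; P], [P → . id] }  — shift
  I5: { [E → ; . id X] }  — shift
  I6: { [P → E . ; P] }  — shift
  I7: { [F → n id P .] }  — reduce
  I8: { [P → id .] }  — reduce
  I9: { [E → . ; id X], [P → . E ; P], [P → . id], [P → E ; . P] }  — shift
  I10: { [P → E ; P .] }  — reduce
  I11: { [E → ; id . X], [X → . ,] }  — shift
  I12: { [X → , .] }  — reduce
  I13: { [E → ; id X .] }  — reduce

Every state is either a pure shift/goto state or contains exactly one complete item and nothing to shift — no conflicts. The grammar is LR(0).

Answer: Yes, the grammar is LR(0)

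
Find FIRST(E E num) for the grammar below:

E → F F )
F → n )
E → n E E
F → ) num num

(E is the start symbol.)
FIRST sets of the non-terminals involved (from the grammar, by fixed-point iteration):
  FIRST(E) = { ')', 'n' }

To compute FIRST(E E num), process the symbols left to right:
Symbol E is a non-terminal. Add FIRST(E) \ {ε} = { ')', 'n' }
E is not nullable (ε ∉ FIRST(E)), so stop here.
FIRST(E E num) = { ')', 'n' }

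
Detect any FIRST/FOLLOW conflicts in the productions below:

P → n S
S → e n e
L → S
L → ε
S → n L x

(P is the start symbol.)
A FIRST/FOLLOW conflict occurs when a non-terminal N has a nullable alternative N → β (β ⇒* ε) and another alternative N → α with FIRST(α) ∩ FOLLOW(N) ≠ ∅: on such a lookahead the parser cannot decide between expanding α and letting N vanish via β.

Nullable non-terminals: L.
FIRST sets used below: FIRST(S) = { 'e', 'n' }

L: nullable alternative(s) L → ε; FOLLOW(L) = { 'x' }
  L → S: FIRST \ {ε} = { 'e', 'n' } — disjoint from FOLLOW(L)
  L → ε: FIRST \ {ε} = { } — this is the only nullable alternative, skip

P, S have no nullable alternative, so no FIRST/FOLLOW check is needed there.

No FIRST/FOLLOW conflicts found.

Answer: No FIRST/FOLLOW conflicts.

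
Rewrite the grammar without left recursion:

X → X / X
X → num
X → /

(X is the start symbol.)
X is directly left-recursive. The standard transformation for
  A → A α₁ | ... | A α_m | β₁ | ... | β_n
is
  A  → β₁ A' | ... | β_n A'
  A' → α₁ A' | ... | α_m A' | ε

X → num becomes X → num X'
X → / becomes X → / X'
X → X / X becomes X' → / X X'
Add X' → ε

Resulting grammar:
X → num X'
X → / X'
X' → / X X'
X' → ε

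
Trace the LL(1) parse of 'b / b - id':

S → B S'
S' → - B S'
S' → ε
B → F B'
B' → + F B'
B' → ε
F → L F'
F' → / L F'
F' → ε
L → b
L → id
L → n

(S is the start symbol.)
LL(1) parsing maintains a stack (initially the start symbol over $) and the input. At each step: if the stack top is a terminal, match it against the current input token; if it is a non-terminal N, replace it with the RHS of M[N, lookahead] (the unique production whose predict set contains the lookahead).

Stack is shown with the top on the left.

Stack           Input         Action
------------------------------------
S $             b / b - id $  output S → B S'
B S' $          b / b - id $  output B → F B'
F B' S' $       b / b - id $  output F → L F'
L F' B' S' $    b / b - id $  output L → b
b F' B' S' $    b / b - id $  match 'b'
F' B' S' $      / b - id $    output F' → / L F'
/ L F' B' S' $  / b - id $    match '/'
L F' B' S' $    b - id $      output L → b
b F' B' S' $    b - id $      match 'b'
F' B' S' $      - id $        output F' → ε
B' S' $         - id $        output B' → ε
S' $            - id $        output S' → - B S'
- B S' $        - id $        match '-'
B S' $          id $          output B → F B'
F B' S' $       id $          output F → L F'
L F' B' S' $    id $          output L → id
id F' B' S' $   id $          match 'id'
F' B' S' $      $             output F' → ε
B' S' $         $             output B' → ε
S' $            $             output S' → ε
$               $             accept

The string is accepted.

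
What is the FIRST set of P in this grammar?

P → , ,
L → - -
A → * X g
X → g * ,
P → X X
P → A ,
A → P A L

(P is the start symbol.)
{ '*', ',', 'g' }

FIRST sets of the other non-terminals involved (by the same procedure, iterated to a fixed point):
  FIRST(X) = { 'g' }
  FIRST(A) = { '*', ',', 'g' }

From P → , ,:
  - ',' is a terminal: add ',' and stop
From P → X X:
  - X is a non-terminal: add FIRST(X) \ {ε} = { 'g' }
    X is not nullable, so stop
From P → A ,:
  - A is a non-terminal: add FIRST(A) \ {ε} = { '*', ',', 'g' }
    A is not nullable, so stop

Collecting: FIRST(P) = { '*', ',', 'g' }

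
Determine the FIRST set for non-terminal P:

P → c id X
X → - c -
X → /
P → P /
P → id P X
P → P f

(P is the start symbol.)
{ 'c', 'id' }

From P → c id X:
  - c is a terminal: add 'c' and stop
From P → P /:
  - P is the symbol being defined: contributes nothing new
    P is not nullable, so stop
From P → id P X:
  - id is a terminal: add 'id' and stop
From P → P f:
  - P is the symbol being defined: contributes nothing new
    P is not nullable, so stop

Collecting: FIRST(P) = { 'c', 'id' }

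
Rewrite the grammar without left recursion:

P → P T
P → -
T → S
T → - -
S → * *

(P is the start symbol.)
P → - P'
P' → T P'
P' → ε
T → S
T → - -
S → * *

P is directly left-recursive. The standard transformation for
  A → A α₁ | ... | A α_m | β₁ | ... | β_n
is
  A  → β₁ A' | ... | β_n A'
  A' → α₁ A' | ... | α_m A' | ε

P → - becomes P → - P'
P → P T becomes P' → T P'
Add P' → ε

Productions for other non-terminals are unchanged:
  T → S
  T → - -
  S → * *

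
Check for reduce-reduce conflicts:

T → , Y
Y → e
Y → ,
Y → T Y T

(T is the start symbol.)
Augment with T' → T and build the canonical LR(0) collection (I0 = CLOSURE({[T' → . T]}), then GOTO on every symbol after a dot until no new states appear). It has 9 states:
  I0: { [T → . , Y], [T' → . T] }  — shift
  I1: { [T → , . Y], [T → . , Y], [Y → . ,], [Y → . T Y T], [Y → . e] }  — shift
  I2: { [T' → T .] }  — accept
  I3: { [T → , . Y], [T → . , Y], [Y → , .], [Y → . ,], [Y → . T Y T], [Y → . e] }  — shift, reduce
  I4: { [T → . , Y], [Y → . ,], [Y → . T Y T], [Y → . e], [Y → T . Y T] }  — shift
  I5: { [T → , Y .] }  — reduce
  I6: { [Y → e .] }  — reduce
  I7: { [T → . , Y], [Y → T Y . T] }  — shift
  I8: { [Y → T Y T .] }  — reduce

No state contains more than one complete item.

Answer: No reduce-reduce conflicts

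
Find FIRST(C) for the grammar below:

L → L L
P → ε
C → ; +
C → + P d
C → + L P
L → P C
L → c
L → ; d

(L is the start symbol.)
To compute FIRST(C), examine every production with C on the left-hand side, reading each right-hand side left to right until a non-nullable symbol is reached.

From C → ; +:
  - ';' is a terminal: add ';' and stop
From C → + P d:
  - '+' is a terminal: add '+' and stop
From C → + L P:
  - '+' is a terminal: add '+' and stop

Collecting: FIRST(C) = { '+', ';' }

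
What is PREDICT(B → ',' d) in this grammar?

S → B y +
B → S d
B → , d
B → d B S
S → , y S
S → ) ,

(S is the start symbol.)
{ ',' }

PREDICT(B → ',' d) = (FIRST(RHS) \ {ε}) ∪ (FOLLOW(B) if ε ∈ FIRST(RHS), i.e. RHS ⇒* ε)
FIRST(',' d) = { ',' }
ε ∉ FIRST(',' d), so FOLLOW(B) is not added.
PREDICT(B → ',' d) = { ',' }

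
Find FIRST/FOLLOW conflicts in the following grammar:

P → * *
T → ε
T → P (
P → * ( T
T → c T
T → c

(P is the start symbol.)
A FIRST/FOLLOW conflict occurs when a non-terminal N has a nullable alternative N → β (β ⇒* ε) and another alternative N → α with FIRST(α) ∩ FOLLOW(N) ≠ ∅: on such a lookahead the parser cannot decide between expanding α and letting N vanish via β.

Nullable non-terminals: T.
FIRST sets used below: FIRST(P) = { '*' }

T: nullable alternative(s) T → ε; FOLLOW(T) = { $, '(' }
  T → ε: FIRST \ {ε} = { } — this is the only nullable alternative, skip
  T → P (: FIRST \ {ε} = { '*' } — disjoint from FOLLOW(T)
  T → c T: FIRST \ {ε} = { 'c' } — disjoint from FOLLOW(T)
  T → c: FIRST \ {ε} = { 'c' } — disjoint from FOLLOW(T)

P has no nullable alternative, so no FIRST/FOLLOW check is needed there.

No FIRST/FOLLOW conflicts found.

Answer: No FIRST/FOLLOW conflicts.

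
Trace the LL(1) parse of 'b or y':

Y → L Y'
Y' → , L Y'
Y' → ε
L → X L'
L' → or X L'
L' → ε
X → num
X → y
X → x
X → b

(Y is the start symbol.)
Stack is shown with the top on the left.

Stack         Input     Action
------------------------------
Y $           b or y $  output Y → L Y'
L Y' $        b or y $  output L → X L'
X L' Y' $     b or y $  output X → b
b L' Y' $     b or y $  match 'b'
L' Y' $       or y $    output L' → or X L'
or X L' Y' $  or y $    match 'or'
X L' Y' $     y $       output X → y
y L' Y' $     y $       match 'y'
L' Y' $       $         output L' → ε
Y' $          $         output Y' → ε
$             $         accept

The string is accepted.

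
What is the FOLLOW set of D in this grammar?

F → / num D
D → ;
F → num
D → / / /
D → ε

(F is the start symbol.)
In F → / num D: D is at the end, add FOLLOW(F)

The FOLLOW sets referred to above (computed the same way, to a fixed point):
  FOLLOW(F) = { $ }

Taking the union: FOLLOW(D) = { $ }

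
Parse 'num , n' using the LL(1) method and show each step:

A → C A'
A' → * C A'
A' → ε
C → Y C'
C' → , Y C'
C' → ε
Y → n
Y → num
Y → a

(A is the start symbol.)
Stack is shown with the top on the left.

Stack        Input      Action
------------------------------
A $          num , n $  output A → C A'
C A' $       num , n $  output C → Y C'
Y C' A' $    num , n $  output Y → num
num C' A' $  num , n $  match 'num'
C' A' $      , n $      output C' → , Y C'
, Y C' A' $  , n $      match ','
Y C' A' $    n $        output Y → n
n C' A' $    n $        match 'n'
C' A' $      $          output C' → ε
A' $         $          output A' → ε
$            $          accept

The string is accepted.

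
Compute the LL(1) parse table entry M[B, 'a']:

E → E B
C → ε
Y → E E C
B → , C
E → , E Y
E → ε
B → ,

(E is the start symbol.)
To find M[B, 'a'], we find productions for B where 'a' is in the predict set (PREDICT(N → α) = (FIRST(α) \ {ε}) ∪ (FOLLOW(N) if α ⇒* ε)).

B → , C: PREDICT = { ',' }
B → ,: PREDICT = { ',' }

M[B, 'a'] is empty (no production applies)

Answer: Empty (error entry)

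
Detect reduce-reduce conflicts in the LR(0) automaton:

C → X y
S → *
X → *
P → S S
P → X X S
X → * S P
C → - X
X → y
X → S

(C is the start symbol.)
Yes — I1: [S → * .] vs [X → * .]

Augment with C' → C and build the canonical LR(0) collection (I0 = CLOSURE({[C' → . C]}), then GOTO on every symbol after a dot until no new states appear). It has 17 states:
  I0: { [C → . - X], [C → . X y], [C' → . C], [S → . *], [X → . * S P], [X → . *], [X → . S], [X → . y] }  — shift
  I1: { [S → * .], [S → . *], [X → * . S P], [X → * .] }  — shift, 2 reduces
  I2: { [C → - . X], [S → . *], [X → . * S P], [X → . *], [X → . S], [X → . y] }  — shift
  I3: { [C' → C .] }  — accept
  I4: { [X → S .] }  — reduce
  I5: { [C → X . y] }  — shift
  I6: { [X → y .] }  — reduce
  I7: { [C → X y .] }  — reduce
  I8: { [C → - X .] }  — reduce
  I9: { [S → * .] }  — reduce
  I10: { [P → . S S], [P → . X X S], [S → . *], [X → * S . P], [X → . * S P], [X → . *], [X → . S], [X → . y] }  — shift
  I11: { [X → * S P .] }  — reduce
  I12: { [P → S . S], [S → . *], [X → S .] }  — shift, reduce
  I13: { [P → X . X S], [S → . *], [X → . * S P], [X → . *], [X → . S], [X → . y] }  — shift
  I14: { [P → X X . S], [S → . *] }  — shift
  I15: { [P → X X S .] }  — reduce
  I16: { [P → S S .] }  — reduce

I1 contains complete items [S → * .], [X → * .] — reduce-reduce conflict.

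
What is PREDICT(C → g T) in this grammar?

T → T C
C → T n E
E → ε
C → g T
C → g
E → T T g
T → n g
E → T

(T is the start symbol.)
{ 'g' }

PREDICT(C → g T) = (FIRST(RHS) \ {ε}) ∪ (FOLLOW(C) if ε ∈ FIRST(RHS), i.e. RHS ⇒* ε)
FIRST(g T) = { 'g' }
ε ∉ FIRST(g T), so FOLLOW(C) is not added.
PREDICT(C → g T) = { 'g' }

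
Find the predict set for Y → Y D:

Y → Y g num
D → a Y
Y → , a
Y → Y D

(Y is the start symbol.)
{ ',' }

PREDICT(Y → Y D) = (FIRST(RHS) \ {ε}) ∪ (FOLLOW(Y) if ε ∈ FIRST(RHS), i.e. RHS ⇒* ε)
FIRST(Y) = { ',' }
FIRST(Y D) = { ',' }
ε ∉ FIRST(Y D), so FOLLOW(Y) is not added.
PREDICT(Y → Y D) = { ',' }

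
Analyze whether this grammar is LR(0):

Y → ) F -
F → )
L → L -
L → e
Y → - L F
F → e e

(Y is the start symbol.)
A grammar is LR(0) if no state in the canonical LR(0) collection has:
  - both a shift item (dot before a terminal) and a complete item (shift-reduce conflict), or
  - two or more complete items (reduce-reduce conflict; the accept item [Y' → Y .] counts as a complete item here).

Augment with Y' → Y and build the canonical LR(0) collection (I0 = CLOSURE({[Y' → . Y]}), then GOTO on every symbol after a dot until no new states appear). It has 13 states:
  I0: { [Y → . ) F -], [Y → . - L F], [Y' → . Y] }  — shift
  I1: { [F → . )], [F → . e e], [Y → ) . F -] }  — shift
  I2: { [L → . L -], [L → . e], [Y → - . L F] }  — shift
  I3: { [Y' → Y .] }  — accept
  I4: { [F → . )], [F → . e e], [L → L . -], [Y → - L . F] }  — shift
  I5: { [L → e .] }  — reduce
  I6: { [F → ) .] }  — reduce
  I7: { [L → L - .] }  — reduce
  I8: { [Y → - L F .] }  — reduce
  I9: { [F → e . e] }  — shift
  I10: { [F → e e .] }  — reduce
  I11: { [Y → ) F . -] }  — shift
  I12: { [Y → ) F - .] }  — reduce

Every state is either a pure shift/goto state or contains exactly one complete item and nothing to shift — no conflicts. The grammar is LR(0).

Answer: Yes, the grammar is LR(0)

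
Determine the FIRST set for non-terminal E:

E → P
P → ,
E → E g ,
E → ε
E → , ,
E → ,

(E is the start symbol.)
To compute FIRST(E), examine every production with E on the left-hand side, reading each right-hand side left to right until a non-nullable symbol is reached.

FIRST sets of the other non-terminals involved (by the same procedure, iterated to a fixed point):
  FIRST(P) = { ',' }

From E → P:
  - P is a non-terminal: add FIRST(P) \ {ε} = { ',' }
    P is not nullable, so stop
From E → E g ,:
  - E is the symbol being defined: contributes nothing new
    E is nullable, so continue to the next symbol
  - g is a terminal: add 'g' and stop
From E → ε:
  - ε-production, so ε ∈ FIRST(E)
From E → , ,:
  - ',' is a terminal: add ',' and stop
From E → ,:
  - ',' is a terminal: add ',' and stop

Collecting: FIRST(E) = { ',', 'g', ε }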